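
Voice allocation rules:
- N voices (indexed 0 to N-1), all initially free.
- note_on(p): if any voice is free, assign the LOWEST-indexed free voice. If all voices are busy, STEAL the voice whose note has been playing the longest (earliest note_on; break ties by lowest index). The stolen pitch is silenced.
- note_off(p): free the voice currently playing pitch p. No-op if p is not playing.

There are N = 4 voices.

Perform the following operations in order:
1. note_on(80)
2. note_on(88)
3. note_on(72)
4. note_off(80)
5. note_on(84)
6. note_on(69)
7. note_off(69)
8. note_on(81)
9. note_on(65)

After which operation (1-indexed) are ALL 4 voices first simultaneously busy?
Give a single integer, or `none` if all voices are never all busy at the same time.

Answer: 6

Derivation:
Op 1: note_on(80): voice 0 is free -> assigned | voices=[80 - - -]
Op 2: note_on(88): voice 1 is free -> assigned | voices=[80 88 - -]
Op 3: note_on(72): voice 2 is free -> assigned | voices=[80 88 72 -]
Op 4: note_off(80): free voice 0 | voices=[- 88 72 -]
Op 5: note_on(84): voice 0 is free -> assigned | voices=[84 88 72 -]
Op 6: note_on(69): voice 3 is free -> assigned | voices=[84 88 72 69]
Op 7: note_off(69): free voice 3 | voices=[84 88 72 -]
Op 8: note_on(81): voice 3 is free -> assigned | voices=[84 88 72 81]
Op 9: note_on(65): all voices busy, STEAL voice 1 (pitch 88, oldest) -> assign | voices=[84 65 72 81]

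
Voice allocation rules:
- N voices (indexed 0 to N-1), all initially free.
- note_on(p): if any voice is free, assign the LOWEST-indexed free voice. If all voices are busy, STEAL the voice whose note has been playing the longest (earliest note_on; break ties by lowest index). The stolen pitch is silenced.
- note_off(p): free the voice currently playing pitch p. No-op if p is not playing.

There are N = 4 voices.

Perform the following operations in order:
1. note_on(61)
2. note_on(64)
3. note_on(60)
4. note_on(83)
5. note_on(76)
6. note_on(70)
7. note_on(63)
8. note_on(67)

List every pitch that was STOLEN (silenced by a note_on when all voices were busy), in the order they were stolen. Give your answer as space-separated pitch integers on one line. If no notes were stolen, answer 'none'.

Answer: 61 64 60 83

Derivation:
Op 1: note_on(61): voice 0 is free -> assigned | voices=[61 - - -]
Op 2: note_on(64): voice 1 is free -> assigned | voices=[61 64 - -]
Op 3: note_on(60): voice 2 is free -> assigned | voices=[61 64 60 -]
Op 4: note_on(83): voice 3 is free -> assigned | voices=[61 64 60 83]
Op 5: note_on(76): all voices busy, STEAL voice 0 (pitch 61, oldest) -> assign | voices=[76 64 60 83]
Op 6: note_on(70): all voices busy, STEAL voice 1 (pitch 64, oldest) -> assign | voices=[76 70 60 83]
Op 7: note_on(63): all voices busy, STEAL voice 2 (pitch 60, oldest) -> assign | voices=[76 70 63 83]
Op 8: note_on(67): all voices busy, STEAL voice 3 (pitch 83, oldest) -> assign | voices=[76 70 63 67]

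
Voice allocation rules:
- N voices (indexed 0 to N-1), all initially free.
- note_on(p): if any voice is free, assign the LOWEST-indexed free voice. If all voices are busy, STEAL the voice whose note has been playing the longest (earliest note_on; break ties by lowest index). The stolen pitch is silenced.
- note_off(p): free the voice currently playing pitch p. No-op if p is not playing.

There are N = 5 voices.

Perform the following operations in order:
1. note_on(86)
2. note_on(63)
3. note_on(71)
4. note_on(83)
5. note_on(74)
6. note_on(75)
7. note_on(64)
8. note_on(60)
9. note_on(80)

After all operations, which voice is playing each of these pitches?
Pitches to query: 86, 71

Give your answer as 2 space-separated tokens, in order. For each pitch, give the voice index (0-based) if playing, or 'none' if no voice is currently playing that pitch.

Answer: none none

Derivation:
Op 1: note_on(86): voice 0 is free -> assigned | voices=[86 - - - -]
Op 2: note_on(63): voice 1 is free -> assigned | voices=[86 63 - - -]
Op 3: note_on(71): voice 2 is free -> assigned | voices=[86 63 71 - -]
Op 4: note_on(83): voice 3 is free -> assigned | voices=[86 63 71 83 -]
Op 5: note_on(74): voice 4 is free -> assigned | voices=[86 63 71 83 74]
Op 6: note_on(75): all voices busy, STEAL voice 0 (pitch 86, oldest) -> assign | voices=[75 63 71 83 74]
Op 7: note_on(64): all voices busy, STEAL voice 1 (pitch 63, oldest) -> assign | voices=[75 64 71 83 74]
Op 8: note_on(60): all voices busy, STEAL voice 2 (pitch 71, oldest) -> assign | voices=[75 64 60 83 74]
Op 9: note_on(80): all voices busy, STEAL voice 3 (pitch 83, oldest) -> assign | voices=[75 64 60 80 74]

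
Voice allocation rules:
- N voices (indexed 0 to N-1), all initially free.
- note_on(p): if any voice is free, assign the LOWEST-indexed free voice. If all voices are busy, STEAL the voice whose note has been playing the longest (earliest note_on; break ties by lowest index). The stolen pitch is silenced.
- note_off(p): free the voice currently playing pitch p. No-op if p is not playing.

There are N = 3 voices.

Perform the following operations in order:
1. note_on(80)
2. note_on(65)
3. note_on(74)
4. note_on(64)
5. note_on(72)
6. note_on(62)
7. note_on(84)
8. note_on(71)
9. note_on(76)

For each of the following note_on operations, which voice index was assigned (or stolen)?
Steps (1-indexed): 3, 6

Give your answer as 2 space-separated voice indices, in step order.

Op 1: note_on(80): voice 0 is free -> assigned | voices=[80 - -]
Op 2: note_on(65): voice 1 is free -> assigned | voices=[80 65 -]
Op 3: note_on(74): voice 2 is free -> assigned | voices=[80 65 74]
Op 4: note_on(64): all voices busy, STEAL voice 0 (pitch 80, oldest) -> assign | voices=[64 65 74]
Op 5: note_on(72): all voices busy, STEAL voice 1 (pitch 65, oldest) -> assign | voices=[64 72 74]
Op 6: note_on(62): all voices busy, STEAL voice 2 (pitch 74, oldest) -> assign | voices=[64 72 62]
Op 7: note_on(84): all voices busy, STEAL voice 0 (pitch 64, oldest) -> assign | voices=[84 72 62]
Op 8: note_on(71): all voices busy, STEAL voice 1 (pitch 72, oldest) -> assign | voices=[84 71 62]
Op 9: note_on(76): all voices busy, STEAL voice 2 (pitch 62, oldest) -> assign | voices=[84 71 76]

Answer: 2 2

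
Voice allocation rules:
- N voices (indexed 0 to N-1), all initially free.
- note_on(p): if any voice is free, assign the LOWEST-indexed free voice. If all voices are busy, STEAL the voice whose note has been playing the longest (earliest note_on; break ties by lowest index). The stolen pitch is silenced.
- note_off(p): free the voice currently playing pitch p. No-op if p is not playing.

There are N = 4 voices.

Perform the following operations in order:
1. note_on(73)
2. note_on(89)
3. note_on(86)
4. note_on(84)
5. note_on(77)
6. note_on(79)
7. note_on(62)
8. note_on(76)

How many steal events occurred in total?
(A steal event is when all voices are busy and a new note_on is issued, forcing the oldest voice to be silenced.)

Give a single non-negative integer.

Op 1: note_on(73): voice 0 is free -> assigned | voices=[73 - - -]
Op 2: note_on(89): voice 1 is free -> assigned | voices=[73 89 - -]
Op 3: note_on(86): voice 2 is free -> assigned | voices=[73 89 86 -]
Op 4: note_on(84): voice 3 is free -> assigned | voices=[73 89 86 84]
Op 5: note_on(77): all voices busy, STEAL voice 0 (pitch 73, oldest) -> assign | voices=[77 89 86 84]
Op 6: note_on(79): all voices busy, STEAL voice 1 (pitch 89, oldest) -> assign | voices=[77 79 86 84]
Op 7: note_on(62): all voices busy, STEAL voice 2 (pitch 86, oldest) -> assign | voices=[77 79 62 84]
Op 8: note_on(76): all voices busy, STEAL voice 3 (pitch 84, oldest) -> assign | voices=[77 79 62 76]

Answer: 4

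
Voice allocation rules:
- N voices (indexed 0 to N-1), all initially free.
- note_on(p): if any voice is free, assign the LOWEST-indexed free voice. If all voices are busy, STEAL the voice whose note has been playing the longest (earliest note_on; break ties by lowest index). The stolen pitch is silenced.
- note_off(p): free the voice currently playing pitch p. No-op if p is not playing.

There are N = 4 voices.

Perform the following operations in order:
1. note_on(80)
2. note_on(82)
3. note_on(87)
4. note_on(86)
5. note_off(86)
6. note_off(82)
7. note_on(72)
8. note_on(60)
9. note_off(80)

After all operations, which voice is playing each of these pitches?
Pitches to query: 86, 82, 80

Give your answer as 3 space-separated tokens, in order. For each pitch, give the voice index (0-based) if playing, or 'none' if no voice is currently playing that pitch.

Answer: none none none

Derivation:
Op 1: note_on(80): voice 0 is free -> assigned | voices=[80 - - -]
Op 2: note_on(82): voice 1 is free -> assigned | voices=[80 82 - -]
Op 3: note_on(87): voice 2 is free -> assigned | voices=[80 82 87 -]
Op 4: note_on(86): voice 3 is free -> assigned | voices=[80 82 87 86]
Op 5: note_off(86): free voice 3 | voices=[80 82 87 -]
Op 6: note_off(82): free voice 1 | voices=[80 - 87 -]
Op 7: note_on(72): voice 1 is free -> assigned | voices=[80 72 87 -]
Op 8: note_on(60): voice 3 is free -> assigned | voices=[80 72 87 60]
Op 9: note_off(80): free voice 0 | voices=[- 72 87 60]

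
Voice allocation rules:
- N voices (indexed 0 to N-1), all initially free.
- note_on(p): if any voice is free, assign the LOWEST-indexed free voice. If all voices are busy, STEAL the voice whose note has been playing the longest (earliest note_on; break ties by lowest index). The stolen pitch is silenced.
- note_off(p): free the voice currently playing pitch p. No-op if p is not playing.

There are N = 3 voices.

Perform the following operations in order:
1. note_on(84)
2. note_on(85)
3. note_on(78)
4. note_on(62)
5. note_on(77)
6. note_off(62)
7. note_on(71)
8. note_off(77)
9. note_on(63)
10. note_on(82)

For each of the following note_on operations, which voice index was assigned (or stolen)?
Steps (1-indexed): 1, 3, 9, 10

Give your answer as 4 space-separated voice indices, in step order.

Op 1: note_on(84): voice 0 is free -> assigned | voices=[84 - -]
Op 2: note_on(85): voice 1 is free -> assigned | voices=[84 85 -]
Op 3: note_on(78): voice 2 is free -> assigned | voices=[84 85 78]
Op 4: note_on(62): all voices busy, STEAL voice 0 (pitch 84, oldest) -> assign | voices=[62 85 78]
Op 5: note_on(77): all voices busy, STEAL voice 1 (pitch 85, oldest) -> assign | voices=[62 77 78]
Op 6: note_off(62): free voice 0 | voices=[- 77 78]
Op 7: note_on(71): voice 0 is free -> assigned | voices=[71 77 78]
Op 8: note_off(77): free voice 1 | voices=[71 - 78]
Op 9: note_on(63): voice 1 is free -> assigned | voices=[71 63 78]
Op 10: note_on(82): all voices busy, STEAL voice 2 (pitch 78, oldest) -> assign | voices=[71 63 82]

Answer: 0 2 1 2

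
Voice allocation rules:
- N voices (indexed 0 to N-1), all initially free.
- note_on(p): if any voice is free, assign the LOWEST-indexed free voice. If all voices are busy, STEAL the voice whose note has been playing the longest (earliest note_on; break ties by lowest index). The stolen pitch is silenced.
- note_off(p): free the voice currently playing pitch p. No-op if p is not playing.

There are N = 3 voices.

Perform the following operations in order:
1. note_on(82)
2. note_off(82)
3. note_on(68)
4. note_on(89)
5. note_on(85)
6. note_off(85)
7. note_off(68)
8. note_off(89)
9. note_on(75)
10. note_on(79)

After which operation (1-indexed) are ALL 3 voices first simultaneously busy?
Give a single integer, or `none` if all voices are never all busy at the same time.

Answer: 5

Derivation:
Op 1: note_on(82): voice 0 is free -> assigned | voices=[82 - -]
Op 2: note_off(82): free voice 0 | voices=[- - -]
Op 3: note_on(68): voice 0 is free -> assigned | voices=[68 - -]
Op 4: note_on(89): voice 1 is free -> assigned | voices=[68 89 -]
Op 5: note_on(85): voice 2 is free -> assigned | voices=[68 89 85]
Op 6: note_off(85): free voice 2 | voices=[68 89 -]
Op 7: note_off(68): free voice 0 | voices=[- 89 -]
Op 8: note_off(89): free voice 1 | voices=[- - -]
Op 9: note_on(75): voice 0 is free -> assigned | voices=[75 - -]
Op 10: note_on(79): voice 1 is free -> assigned | voices=[75 79 -]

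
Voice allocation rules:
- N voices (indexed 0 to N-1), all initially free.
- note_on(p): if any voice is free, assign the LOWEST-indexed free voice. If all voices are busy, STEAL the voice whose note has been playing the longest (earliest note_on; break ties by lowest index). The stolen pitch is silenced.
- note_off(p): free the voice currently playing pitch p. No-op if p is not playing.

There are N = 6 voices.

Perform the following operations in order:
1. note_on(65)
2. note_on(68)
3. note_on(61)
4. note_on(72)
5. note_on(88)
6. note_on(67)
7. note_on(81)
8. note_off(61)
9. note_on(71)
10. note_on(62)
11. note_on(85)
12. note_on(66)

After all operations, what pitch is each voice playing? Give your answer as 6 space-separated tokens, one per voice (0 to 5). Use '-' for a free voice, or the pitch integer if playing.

Op 1: note_on(65): voice 0 is free -> assigned | voices=[65 - - - - -]
Op 2: note_on(68): voice 1 is free -> assigned | voices=[65 68 - - - -]
Op 3: note_on(61): voice 2 is free -> assigned | voices=[65 68 61 - - -]
Op 4: note_on(72): voice 3 is free -> assigned | voices=[65 68 61 72 - -]
Op 5: note_on(88): voice 4 is free -> assigned | voices=[65 68 61 72 88 -]
Op 6: note_on(67): voice 5 is free -> assigned | voices=[65 68 61 72 88 67]
Op 7: note_on(81): all voices busy, STEAL voice 0 (pitch 65, oldest) -> assign | voices=[81 68 61 72 88 67]
Op 8: note_off(61): free voice 2 | voices=[81 68 - 72 88 67]
Op 9: note_on(71): voice 2 is free -> assigned | voices=[81 68 71 72 88 67]
Op 10: note_on(62): all voices busy, STEAL voice 1 (pitch 68, oldest) -> assign | voices=[81 62 71 72 88 67]
Op 11: note_on(85): all voices busy, STEAL voice 3 (pitch 72, oldest) -> assign | voices=[81 62 71 85 88 67]
Op 12: note_on(66): all voices busy, STEAL voice 4 (pitch 88, oldest) -> assign | voices=[81 62 71 85 66 67]

Answer: 81 62 71 85 66 67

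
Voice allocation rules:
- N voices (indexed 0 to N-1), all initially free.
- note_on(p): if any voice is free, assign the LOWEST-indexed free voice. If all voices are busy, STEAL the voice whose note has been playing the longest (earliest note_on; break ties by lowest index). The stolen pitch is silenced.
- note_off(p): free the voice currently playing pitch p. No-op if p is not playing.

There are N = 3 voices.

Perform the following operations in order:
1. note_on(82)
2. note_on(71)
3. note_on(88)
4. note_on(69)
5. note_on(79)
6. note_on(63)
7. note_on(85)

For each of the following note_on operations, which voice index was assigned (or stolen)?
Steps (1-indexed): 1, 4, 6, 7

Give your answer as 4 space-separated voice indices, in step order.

Op 1: note_on(82): voice 0 is free -> assigned | voices=[82 - -]
Op 2: note_on(71): voice 1 is free -> assigned | voices=[82 71 -]
Op 3: note_on(88): voice 2 is free -> assigned | voices=[82 71 88]
Op 4: note_on(69): all voices busy, STEAL voice 0 (pitch 82, oldest) -> assign | voices=[69 71 88]
Op 5: note_on(79): all voices busy, STEAL voice 1 (pitch 71, oldest) -> assign | voices=[69 79 88]
Op 6: note_on(63): all voices busy, STEAL voice 2 (pitch 88, oldest) -> assign | voices=[69 79 63]
Op 7: note_on(85): all voices busy, STEAL voice 0 (pitch 69, oldest) -> assign | voices=[85 79 63]

Answer: 0 0 2 0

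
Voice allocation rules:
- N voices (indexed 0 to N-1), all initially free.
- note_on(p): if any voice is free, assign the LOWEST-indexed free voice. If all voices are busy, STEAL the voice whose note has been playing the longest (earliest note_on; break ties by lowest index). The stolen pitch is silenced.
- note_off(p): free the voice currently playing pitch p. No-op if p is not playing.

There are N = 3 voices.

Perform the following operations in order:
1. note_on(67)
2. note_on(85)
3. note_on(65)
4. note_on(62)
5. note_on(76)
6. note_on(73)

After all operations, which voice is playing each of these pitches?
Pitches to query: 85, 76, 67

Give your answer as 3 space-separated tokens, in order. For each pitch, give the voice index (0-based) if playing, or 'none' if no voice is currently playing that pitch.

Op 1: note_on(67): voice 0 is free -> assigned | voices=[67 - -]
Op 2: note_on(85): voice 1 is free -> assigned | voices=[67 85 -]
Op 3: note_on(65): voice 2 is free -> assigned | voices=[67 85 65]
Op 4: note_on(62): all voices busy, STEAL voice 0 (pitch 67, oldest) -> assign | voices=[62 85 65]
Op 5: note_on(76): all voices busy, STEAL voice 1 (pitch 85, oldest) -> assign | voices=[62 76 65]
Op 6: note_on(73): all voices busy, STEAL voice 2 (pitch 65, oldest) -> assign | voices=[62 76 73]

Answer: none 1 none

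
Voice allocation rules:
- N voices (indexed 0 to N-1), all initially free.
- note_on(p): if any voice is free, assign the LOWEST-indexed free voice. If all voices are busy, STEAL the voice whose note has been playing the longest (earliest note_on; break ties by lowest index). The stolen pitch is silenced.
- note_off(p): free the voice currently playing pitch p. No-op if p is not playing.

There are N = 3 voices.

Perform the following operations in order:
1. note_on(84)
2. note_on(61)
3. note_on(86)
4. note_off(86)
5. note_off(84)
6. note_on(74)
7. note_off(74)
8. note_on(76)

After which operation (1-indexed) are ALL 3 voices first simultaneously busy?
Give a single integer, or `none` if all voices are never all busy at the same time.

Answer: 3

Derivation:
Op 1: note_on(84): voice 0 is free -> assigned | voices=[84 - -]
Op 2: note_on(61): voice 1 is free -> assigned | voices=[84 61 -]
Op 3: note_on(86): voice 2 is free -> assigned | voices=[84 61 86]
Op 4: note_off(86): free voice 2 | voices=[84 61 -]
Op 5: note_off(84): free voice 0 | voices=[- 61 -]
Op 6: note_on(74): voice 0 is free -> assigned | voices=[74 61 -]
Op 7: note_off(74): free voice 0 | voices=[- 61 -]
Op 8: note_on(76): voice 0 is free -> assigned | voices=[76 61 -]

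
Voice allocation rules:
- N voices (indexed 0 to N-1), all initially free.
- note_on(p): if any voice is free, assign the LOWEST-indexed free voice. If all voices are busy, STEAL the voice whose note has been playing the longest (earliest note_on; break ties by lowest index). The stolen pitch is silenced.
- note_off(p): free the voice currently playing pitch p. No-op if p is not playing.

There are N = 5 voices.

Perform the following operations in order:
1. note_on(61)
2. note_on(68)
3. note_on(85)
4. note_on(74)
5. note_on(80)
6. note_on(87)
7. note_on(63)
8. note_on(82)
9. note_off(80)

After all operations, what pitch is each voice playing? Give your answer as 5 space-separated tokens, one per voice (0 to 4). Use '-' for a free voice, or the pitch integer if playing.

Op 1: note_on(61): voice 0 is free -> assigned | voices=[61 - - - -]
Op 2: note_on(68): voice 1 is free -> assigned | voices=[61 68 - - -]
Op 3: note_on(85): voice 2 is free -> assigned | voices=[61 68 85 - -]
Op 4: note_on(74): voice 3 is free -> assigned | voices=[61 68 85 74 -]
Op 5: note_on(80): voice 4 is free -> assigned | voices=[61 68 85 74 80]
Op 6: note_on(87): all voices busy, STEAL voice 0 (pitch 61, oldest) -> assign | voices=[87 68 85 74 80]
Op 7: note_on(63): all voices busy, STEAL voice 1 (pitch 68, oldest) -> assign | voices=[87 63 85 74 80]
Op 8: note_on(82): all voices busy, STEAL voice 2 (pitch 85, oldest) -> assign | voices=[87 63 82 74 80]
Op 9: note_off(80): free voice 4 | voices=[87 63 82 74 -]

Answer: 87 63 82 74 -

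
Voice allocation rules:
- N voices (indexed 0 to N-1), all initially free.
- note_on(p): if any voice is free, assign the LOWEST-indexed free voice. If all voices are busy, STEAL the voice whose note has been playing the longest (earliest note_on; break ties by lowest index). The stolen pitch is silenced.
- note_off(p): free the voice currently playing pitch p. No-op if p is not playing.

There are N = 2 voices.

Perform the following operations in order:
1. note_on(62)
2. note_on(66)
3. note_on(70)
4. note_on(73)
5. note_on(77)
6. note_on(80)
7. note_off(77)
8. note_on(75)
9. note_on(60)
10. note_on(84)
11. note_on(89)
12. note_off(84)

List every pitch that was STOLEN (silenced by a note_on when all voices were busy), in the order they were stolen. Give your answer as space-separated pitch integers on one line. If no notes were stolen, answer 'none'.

Answer: 62 66 70 73 80 75 60

Derivation:
Op 1: note_on(62): voice 0 is free -> assigned | voices=[62 -]
Op 2: note_on(66): voice 1 is free -> assigned | voices=[62 66]
Op 3: note_on(70): all voices busy, STEAL voice 0 (pitch 62, oldest) -> assign | voices=[70 66]
Op 4: note_on(73): all voices busy, STEAL voice 1 (pitch 66, oldest) -> assign | voices=[70 73]
Op 5: note_on(77): all voices busy, STEAL voice 0 (pitch 70, oldest) -> assign | voices=[77 73]
Op 6: note_on(80): all voices busy, STEAL voice 1 (pitch 73, oldest) -> assign | voices=[77 80]
Op 7: note_off(77): free voice 0 | voices=[- 80]
Op 8: note_on(75): voice 0 is free -> assigned | voices=[75 80]
Op 9: note_on(60): all voices busy, STEAL voice 1 (pitch 80, oldest) -> assign | voices=[75 60]
Op 10: note_on(84): all voices busy, STEAL voice 0 (pitch 75, oldest) -> assign | voices=[84 60]
Op 11: note_on(89): all voices busy, STEAL voice 1 (pitch 60, oldest) -> assign | voices=[84 89]
Op 12: note_off(84): free voice 0 | voices=[- 89]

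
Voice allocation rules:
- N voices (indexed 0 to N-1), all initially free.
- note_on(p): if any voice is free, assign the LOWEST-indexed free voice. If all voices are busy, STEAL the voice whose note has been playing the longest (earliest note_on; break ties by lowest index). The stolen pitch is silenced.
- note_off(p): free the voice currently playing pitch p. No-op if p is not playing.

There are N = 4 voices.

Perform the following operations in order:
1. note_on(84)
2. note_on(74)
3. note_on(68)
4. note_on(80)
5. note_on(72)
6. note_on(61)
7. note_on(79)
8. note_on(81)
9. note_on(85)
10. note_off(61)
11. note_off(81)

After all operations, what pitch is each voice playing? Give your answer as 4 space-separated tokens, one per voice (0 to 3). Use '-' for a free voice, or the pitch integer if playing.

Answer: 85 - 79 -

Derivation:
Op 1: note_on(84): voice 0 is free -> assigned | voices=[84 - - -]
Op 2: note_on(74): voice 1 is free -> assigned | voices=[84 74 - -]
Op 3: note_on(68): voice 2 is free -> assigned | voices=[84 74 68 -]
Op 4: note_on(80): voice 3 is free -> assigned | voices=[84 74 68 80]
Op 5: note_on(72): all voices busy, STEAL voice 0 (pitch 84, oldest) -> assign | voices=[72 74 68 80]
Op 6: note_on(61): all voices busy, STEAL voice 1 (pitch 74, oldest) -> assign | voices=[72 61 68 80]
Op 7: note_on(79): all voices busy, STEAL voice 2 (pitch 68, oldest) -> assign | voices=[72 61 79 80]
Op 8: note_on(81): all voices busy, STEAL voice 3 (pitch 80, oldest) -> assign | voices=[72 61 79 81]
Op 9: note_on(85): all voices busy, STEAL voice 0 (pitch 72, oldest) -> assign | voices=[85 61 79 81]
Op 10: note_off(61): free voice 1 | voices=[85 - 79 81]
Op 11: note_off(81): free voice 3 | voices=[85 - 79 -]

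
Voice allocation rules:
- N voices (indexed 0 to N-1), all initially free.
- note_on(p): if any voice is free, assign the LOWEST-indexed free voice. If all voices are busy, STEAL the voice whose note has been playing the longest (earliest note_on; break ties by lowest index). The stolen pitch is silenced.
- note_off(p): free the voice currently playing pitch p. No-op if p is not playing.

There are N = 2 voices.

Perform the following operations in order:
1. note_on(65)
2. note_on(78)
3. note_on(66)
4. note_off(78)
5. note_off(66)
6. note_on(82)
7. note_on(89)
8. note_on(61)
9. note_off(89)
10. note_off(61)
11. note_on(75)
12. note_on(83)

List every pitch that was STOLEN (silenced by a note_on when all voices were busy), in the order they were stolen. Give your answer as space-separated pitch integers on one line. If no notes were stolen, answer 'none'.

Op 1: note_on(65): voice 0 is free -> assigned | voices=[65 -]
Op 2: note_on(78): voice 1 is free -> assigned | voices=[65 78]
Op 3: note_on(66): all voices busy, STEAL voice 0 (pitch 65, oldest) -> assign | voices=[66 78]
Op 4: note_off(78): free voice 1 | voices=[66 -]
Op 5: note_off(66): free voice 0 | voices=[- -]
Op 6: note_on(82): voice 0 is free -> assigned | voices=[82 -]
Op 7: note_on(89): voice 1 is free -> assigned | voices=[82 89]
Op 8: note_on(61): all voices busy, STEAL voice 0 (pitch 82, oldest) -> assign | voices=[61 89]
Op 9: note_off(89): free voice 1 | voices=[61 -]
Op 10: note_off(61): free voice 0 | voices=[- -]
Op 11: note_on(75): voice 0 is free -> assigned | voices=[75 -]
Op 12: note_on(83): voice 1 is free -> assigned | voices=[75 83]

Answer: 65 82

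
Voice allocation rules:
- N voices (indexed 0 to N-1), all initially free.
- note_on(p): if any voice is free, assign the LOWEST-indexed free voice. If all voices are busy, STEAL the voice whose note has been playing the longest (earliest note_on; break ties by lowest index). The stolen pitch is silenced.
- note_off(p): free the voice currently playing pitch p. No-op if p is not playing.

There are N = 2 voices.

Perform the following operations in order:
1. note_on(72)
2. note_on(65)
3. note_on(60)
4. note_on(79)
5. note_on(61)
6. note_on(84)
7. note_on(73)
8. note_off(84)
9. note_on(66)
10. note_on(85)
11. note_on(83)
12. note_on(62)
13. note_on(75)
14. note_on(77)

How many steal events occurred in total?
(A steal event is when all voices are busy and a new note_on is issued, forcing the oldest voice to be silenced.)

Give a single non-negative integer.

Answer: 10

Derivation:
Op 1: note_on(72): voice 0 is free -> assigned | voices=[72 -]
Op 2: note_on(65): voice 1 is free -> assigned | voices=[72 65]
Op 3: note_on(60): all voices busy, STEAL voice 0 (pitch 72, oldest) -> assign | voices=[60 65]
Op 4: note_on(79): all voices busy, STEAL voice 1 (pitch 65, oldest) -> assign | voices=[60 79]
Op 5: note_on(61): all voices busy, STEAL voice 0 (pitch 60, oldest) -> assign | voices=[61 79]
Op 6: note_on(84): all voices busy, STEAL voice 1 (pitch 79, oldest) -> assign | voices=[61 84]
Op 7: note_on(73): all voices busy, STEAL voice 0 (pitch 61, oldest) -> assign | voices=[73 84]
Op 8: note_off(84): free voice 1 | voices=[73 -]
Op 9: note_on(66): voice 1 is free -> assigned | voices=[73 66]
Op 10: note_on(85): all voices busy, STEAL voice 0 (pitch 73, oldest) -> assign | voices=[85 66]
Op 11: note_on(83): all voices busy, STEAL voice 1 (pitch 66, oldest) -> assign | voices=[85 83]
Op 12: note_on(62): all voices busy, STEAL voice 0 (pitch 85, oldest) -> assign | voices=[62 83]
Op 13: note_on(75): all voices busy, STEAL voice 1 (pitch 83, oldest) -> assign | voices=[62 75]
Op 14: note_on(77): all voices busy, STEAL voice 0 (pitch 62, oldest) -> assign | voices=[77 75]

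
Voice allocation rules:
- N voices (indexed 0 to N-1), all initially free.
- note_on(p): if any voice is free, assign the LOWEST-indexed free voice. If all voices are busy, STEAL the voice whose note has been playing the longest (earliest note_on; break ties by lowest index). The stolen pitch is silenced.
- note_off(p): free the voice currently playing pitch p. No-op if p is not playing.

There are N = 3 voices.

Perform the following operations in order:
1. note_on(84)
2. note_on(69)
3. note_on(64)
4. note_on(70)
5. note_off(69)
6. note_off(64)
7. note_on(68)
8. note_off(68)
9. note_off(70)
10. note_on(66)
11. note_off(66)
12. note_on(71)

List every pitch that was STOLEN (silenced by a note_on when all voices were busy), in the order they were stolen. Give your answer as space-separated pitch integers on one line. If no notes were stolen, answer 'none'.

Op 1: note_on(84): voice 0 is free -> assigned | voices=[84 - -]
Op 2: note_on(69): voice 1 is free -> assigned | voices=[84 69 -]
Op 3: note_on(64): voice 2 is free -> assigned | voices=[84 69 64]
Op 4: note_on(70): all voices busy, STEAL voice 0 (pitch 84, oldest) -> assign | voices=[70 69 64]
Op 5: note_off(69): free voice 1 | voices=[70 - 64]
Op 6: note_off(64): free voice 2 | voices=[70 - -]
Op 7: note_on(68): voice 1 is free -> assigned | voices=[70 68 -]
Op 8: note_off(68): free voice 1 | voices=[70 - -]
Op 9: note_off(70): free voice 0 | voices=[- - -]
Op 10: note_on(66): voice 0 is free -> assigned | voices=[66 - -]
Op 11: note_off(66): free voice 0 | voices=[- - -]
Op 12: note_on(71): voice 0 is free -> assigned | voices=[71 - -]

Answer: 84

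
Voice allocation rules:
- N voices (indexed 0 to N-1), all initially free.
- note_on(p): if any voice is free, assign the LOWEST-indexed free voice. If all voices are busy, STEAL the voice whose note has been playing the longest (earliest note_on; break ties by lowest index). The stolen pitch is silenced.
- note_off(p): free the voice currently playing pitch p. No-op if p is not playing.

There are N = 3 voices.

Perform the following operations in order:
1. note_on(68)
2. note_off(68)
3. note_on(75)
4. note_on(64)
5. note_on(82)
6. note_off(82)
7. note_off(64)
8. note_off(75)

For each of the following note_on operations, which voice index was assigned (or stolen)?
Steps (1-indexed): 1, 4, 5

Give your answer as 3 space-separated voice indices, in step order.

Op 1: note_on(68): voice 0 is free -> assigned | voices=[68 - -]
Op 2: note_off(68): free voice 0 | voices=[- - -]
Op 3: note_on(75): voice 0 is free -> assigned | voices=[75 - -]
Op 4: note_on(64): voice 1 is free -> assigned | voices=[75 64 -]
Op 5: note_on(82): voice 2 is free -> assigned | voices=[75 64 82]
Op 6: note_off(82): free voice 2 | voices=[75 64 -]
Op 7: note_off(64): free voice 1 | voices=[75 - -]
Op 8: note_off(75): free voice 0 | voices=[- - -]

Answer: 0 1 2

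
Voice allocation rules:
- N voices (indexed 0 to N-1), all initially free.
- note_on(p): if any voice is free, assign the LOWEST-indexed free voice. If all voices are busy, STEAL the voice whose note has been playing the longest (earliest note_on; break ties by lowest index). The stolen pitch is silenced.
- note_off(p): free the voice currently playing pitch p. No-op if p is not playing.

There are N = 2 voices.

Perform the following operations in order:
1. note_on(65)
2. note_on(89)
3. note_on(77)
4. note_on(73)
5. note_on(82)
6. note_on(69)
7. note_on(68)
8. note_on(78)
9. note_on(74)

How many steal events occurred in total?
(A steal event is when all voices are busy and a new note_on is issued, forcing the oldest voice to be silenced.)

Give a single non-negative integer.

Op 1: note_on(65): voice 0 is free -> assigned | voices=[65 -]
Op 2: note_on(89): voice 1 is free -> assigned | voices=[65 89]
Op 3: note_on(77): all voices busy, STEAL voice 0 (pitch 65, oldest) -> assign | voices=[77 89]
Op 4: note_on(73): all voices busy, STEAL voice 1 (pitch 89, oldest) -> assign | voices=[77 73]
Op 5: note_on(82): all voices busy, STEAL voice 0 (pitch 77, oldest) -> assign | voices=[82 73]
Op 6: note_on(69): all voices busy, STEAL voice 1 (pitch 73, oldest) -> assign | voices=[82 69]
Op 7: note_on(68): all voices busy, STEAL voice 0 (pitch 82, oldest) -> assign | voices=[68 69]
Op 8: note_on(78): all voices busy, STEAL voice 1 (pitch 69, oldest) -> assign | voices=[68 78]
Op 9: note_on(74): all voices busy, STEAL voice 0 (pitch 68, oldest) -> assign | voices=[74 78]

Answer: 7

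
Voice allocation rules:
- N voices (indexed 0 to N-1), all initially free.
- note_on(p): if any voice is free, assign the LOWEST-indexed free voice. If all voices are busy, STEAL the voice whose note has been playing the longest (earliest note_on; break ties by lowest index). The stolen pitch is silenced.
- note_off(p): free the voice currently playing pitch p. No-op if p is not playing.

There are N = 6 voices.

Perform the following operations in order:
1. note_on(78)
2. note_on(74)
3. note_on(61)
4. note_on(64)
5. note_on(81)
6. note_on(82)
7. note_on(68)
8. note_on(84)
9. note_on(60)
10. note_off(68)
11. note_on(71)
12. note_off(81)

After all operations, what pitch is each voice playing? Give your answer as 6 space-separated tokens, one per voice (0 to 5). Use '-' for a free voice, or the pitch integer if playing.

Answer: 71 84 60 64 - 82

Derivation:
Op 1: note_on(78): voice 0 is free -> assigned | voices=[78 - - - - -]
Op 2: note_on(74): voice 1 is free -> assigned | voices=[78 74 - - - -]
Op 3: note_on(61): voice 2 is free -> assigned | voices=[78 74 61 - - -]
Op 4: note_on(64): voice 3 is free -> assigned | voices=[78 74 61 64 - -]
Op 5: note_on(81): voice 4 is free -> assigned | voices=[78 74 61 64 81 -]
Op 6: note_on(82): voice 5 is free -> assigned | voices=[78 74 61 64 81 82]
Op 7: note_on(68): all voices busy, STEAL voice 0 (pitch 78, oldest) -> assign | voices=[68 74 61 64 81 82]
Op 8: note_on(84): all voices busy, STEAL voice 1 (pitch 74, oldest) -> assign | voices=[68 84 61 64 81 82]
Op 9: note_on(60): all voices busy, STEAL voice 2 (pitch 61, oldest) -> assign | voices=[68 84 60 64 81 82]
Op 10: note_off(68): free voice 0 | voices=[- 84 60 64 81 82]
Op 11: note_on(71): voice 0 is free -> assigned | voices=[71 84 60 64 81 82]
Op 12: note_off(81): free voice 4 | voices=[71 84 60 64 - 82]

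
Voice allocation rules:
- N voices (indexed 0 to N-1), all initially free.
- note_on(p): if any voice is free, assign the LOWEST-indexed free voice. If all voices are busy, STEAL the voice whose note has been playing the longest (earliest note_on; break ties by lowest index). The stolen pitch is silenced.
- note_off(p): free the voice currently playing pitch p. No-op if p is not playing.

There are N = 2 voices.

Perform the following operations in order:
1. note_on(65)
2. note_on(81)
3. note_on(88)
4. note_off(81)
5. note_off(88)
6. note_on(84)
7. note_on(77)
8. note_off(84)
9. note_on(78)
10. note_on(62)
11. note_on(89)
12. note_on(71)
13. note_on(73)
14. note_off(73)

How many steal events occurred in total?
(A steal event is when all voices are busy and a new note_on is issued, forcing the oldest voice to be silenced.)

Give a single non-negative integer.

Answer: 5

Derivation:
Op 1: note_on(65): voice 0 is free -> assigned | voices=[65 -]
Op 2: note_on(81): voice 1 is free -> assigned | voices=[65 81]
Op 3: note_on(88): all voices busy, STEAL voice 0 (pitch 65, oldest) -> assign | voices=[88 81]
Op 4: note_off(81): free voice 1 | voices=[88 -]
Op 5: note_off(88): free voice 0 | voices=[- -]
Op 6: note_on(84): voice 0 is free -> assigned | voices=[84 -]
Op 7: note_on(77): voice 1 is free -> assigned | voices=[84 77]
Op 8: note_off(84): free voice 0 | voices=[- 77]
Op 9: note_on(78): voice 0 is free -> assigned | voices=[78 77]
Op 10: note_on(62): all voices busy, STEAL voice 1 (pitch 77, oldest) -> assign | voices=[78 62]
Op 11: note_on(89): all voices busy, STEAL voice 0 (pitch 78, oldest) -> assign | voices=[89 62]
Op 12: note_on(71): all voices busy, STEAL voice 1 (pitch 62, oldest) -> assign | voices=[89 71]
Op 13: note_on(73): all voices busy, STEAL voice 0 (pitch 89, oldest) -> assign | voices=[73 71]
Op 14: note_off(73): free voice 0 | voices=[- 71]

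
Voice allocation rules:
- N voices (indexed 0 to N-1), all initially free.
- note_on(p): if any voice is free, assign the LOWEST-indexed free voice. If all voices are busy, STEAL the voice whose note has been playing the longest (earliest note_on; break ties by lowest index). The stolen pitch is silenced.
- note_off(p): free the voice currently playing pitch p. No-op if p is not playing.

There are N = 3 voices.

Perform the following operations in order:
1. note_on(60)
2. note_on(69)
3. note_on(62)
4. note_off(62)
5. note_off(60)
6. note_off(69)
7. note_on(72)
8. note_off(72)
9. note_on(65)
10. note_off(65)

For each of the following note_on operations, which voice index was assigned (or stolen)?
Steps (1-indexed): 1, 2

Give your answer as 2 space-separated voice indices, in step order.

Answer: 0 1

Derivation:
Op 1: note_on(60): voice 0 is free -> assigned | voices=[60 - -]
Op 2: note_on(69): voice 1 is free -> assigned | voices=[60 69 -]
Op 3: note_on(62): voice 2 is free -> assigned | voices=[60 69 62]
Op 4: note_off(62): free voice 2 | voices=[60 69 -]
Op 5: note_off(60): free voice 0 | voices=[- 69 -]
Op 6: note_off(69): free voice 1 | voices=[- - -]
Op 7: note_on(72): voice 0 is free -> assigned | voices=[72 - -]
Op 8: note_off(72): free voice 0 | voices=[- - -]
Op 9: note_on(65): voice 0 is free -> assigned | voices=[65 - -]
Op 10: note_off(65): free voice 0 | voices=[- - -]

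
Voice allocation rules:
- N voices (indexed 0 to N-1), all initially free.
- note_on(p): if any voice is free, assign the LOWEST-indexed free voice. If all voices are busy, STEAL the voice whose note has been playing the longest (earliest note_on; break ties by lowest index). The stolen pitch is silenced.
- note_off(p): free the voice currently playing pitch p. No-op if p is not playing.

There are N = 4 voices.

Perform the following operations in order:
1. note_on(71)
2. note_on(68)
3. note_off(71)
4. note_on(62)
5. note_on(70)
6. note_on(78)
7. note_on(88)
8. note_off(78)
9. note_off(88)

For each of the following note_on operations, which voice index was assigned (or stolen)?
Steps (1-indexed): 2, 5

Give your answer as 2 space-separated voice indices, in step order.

Answer: 1 2

Derivation:
Op 1: note_on(71): voice 0 is free -> assigned | voices=[71 - - -]
Op 2: note_on(68): voice 1 is free -> assigned | voices=[71 68 - -]
Op 3: note_off(71): free voice 0 | voices=[- 68 - -]
Op 4: note_on(62): voice 0 is free -> assigned | voices=[62 68 - -]
Op 5: note_on(70): voice 2 is free -> assigned | voices=[62 68 70 -]
Op 6: note_on(78): voice 3 is free -> assigned | voices=[62 68 70 78]
Op 7: note_on(88): all voices busy, STEAL voice 1 (pitch 68, oldest) -> assign | voices=[62 88 70 78]
Op 8: note_off(78): free voice 3 | voices=[62 88 70 -]
Op 9: note_off(88): free voice 1 | voices=[62 - 70 -]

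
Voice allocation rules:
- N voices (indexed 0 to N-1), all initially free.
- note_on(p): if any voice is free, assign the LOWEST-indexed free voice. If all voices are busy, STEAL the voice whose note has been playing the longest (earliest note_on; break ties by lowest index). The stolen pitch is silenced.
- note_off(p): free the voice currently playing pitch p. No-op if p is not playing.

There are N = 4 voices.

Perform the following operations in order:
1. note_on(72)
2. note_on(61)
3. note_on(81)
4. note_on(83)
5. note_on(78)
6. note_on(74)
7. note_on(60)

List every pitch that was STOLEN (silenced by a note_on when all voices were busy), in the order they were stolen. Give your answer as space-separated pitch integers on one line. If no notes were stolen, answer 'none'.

Op 1: note_on(72): voice 0 is free -> assigned | voices=[72 - - -]
Op 2: note_on(61): voice 1 is free -> assigned | voices=[72 61 - -]
Op 3: note_on(81): voice 2 is free -> assigned | voices=[72 61 81 -]
Op 4: note_on(83): voice 3 is free -> assigned | voices=[72 61 81 83]
Op 5: note_on(78): all voices busy, STEAL voice 0 (pitch 72, oldest) -> assign | voices=[78 61 81 83]
Op 6: note_on(74): all voices busy, STEAL voice 1 (pitch 61, oldest) -> assign | voices=[78 74 81 83]
Op 7: note_on(60): all voices busy, STEAL voice 2 (pitch 81, oldest) -> assign | voices=[78 74 60 83]

Answer: 72 61 81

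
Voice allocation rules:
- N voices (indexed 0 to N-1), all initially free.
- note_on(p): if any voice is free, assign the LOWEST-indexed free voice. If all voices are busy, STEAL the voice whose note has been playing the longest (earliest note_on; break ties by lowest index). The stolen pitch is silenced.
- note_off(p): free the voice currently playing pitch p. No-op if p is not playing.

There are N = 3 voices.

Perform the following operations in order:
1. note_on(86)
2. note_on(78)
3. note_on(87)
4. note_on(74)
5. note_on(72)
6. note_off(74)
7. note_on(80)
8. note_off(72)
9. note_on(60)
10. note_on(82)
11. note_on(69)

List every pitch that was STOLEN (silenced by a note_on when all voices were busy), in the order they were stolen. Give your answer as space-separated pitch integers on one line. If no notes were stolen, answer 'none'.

Answer: 86 78 87 80

Derivation:
Op 1: note_on(86): voice 0 is free -> assigned | voices=[86 - -]
Op 2: note_on(78): voice 1 is free -> assigned | voices=[86 78 -]
Op 3: note_on(87): voice 2 is free -> assigned | voices=[86 78 87]
Op 4: note_on(74): all voices busy, STEAL voice 0 (pitch 86, oldest) -> assign | voices=[74 78 87]
Op 5: note_on(72): all voices busy, STEAL voice 1 (pitch 78, oldest) -> assign | voices=[74 72 87]
Op 6: note_off(74): free voice 0 | voices=[- 72 87]
Op 7: note_on(80): voice 0 is free -> assigned | voices=[80 72 87]
Op 8: note_off(72): free voice 1 | voices=[80 - 87]
Op 9: note_on(60): voice 1 is free -> assigned | voices=[80 60 87]
Op 10: note_on(82): all voices busy, STEAL voice 2 (pitch 87, oldest) -> assign | voices=[80 60 82]
Op 11: note_on(69): all voices busy, STEAL voice 0 (pitch 80, oldest) -> assign | voices=[69 60 82]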